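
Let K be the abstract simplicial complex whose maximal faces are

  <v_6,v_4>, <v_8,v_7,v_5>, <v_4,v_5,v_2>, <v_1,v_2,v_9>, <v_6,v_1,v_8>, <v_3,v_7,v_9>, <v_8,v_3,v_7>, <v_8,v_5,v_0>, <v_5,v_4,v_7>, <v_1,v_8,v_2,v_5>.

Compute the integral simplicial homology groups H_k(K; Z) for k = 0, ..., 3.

H_0 ≅ Z,  H_1 ≅ Z^2,  H_2 = 0,  H_3 = 0.

Fix the vertex order v_0 < v_1 < v_2 < v_3 < v_4 < v_5 < v_6 < v_7 < v_8 < v_9 and write every simplex with vertices in increasing order. Then dim K = 3 and the simplices of K are:

  0-simplices (10): [v_0], [v_1], [v_2], [v_3], [v_4], [v_5], [v_6], [v_7], [v_8], [v_9]
  1-simplices (22): (22 of them)
  2-simplices (12): (12 of them)
  3-simplices (1): [v_1,v_2,v_5,v_8]

Hence C_0 ≅ Z^10, C_1 ≅ Z^22, C_2 ≅ Z^12, C_3 ≅ Z^1.

∂_1: C_1 → C_0 sends each edge [p,q] (with p < q) to q − p.
As a 10×22 matrix over Z this has rank 9, with invariant factors (1,1,1,1,1,1,1,1,1).

∂_2: C_2 → C_1 sends each 2-simplex [p,q,r] to [q,r] − [p,r] + [p,q]. For instance
  ∂[v_2,v_5,v_8] = [v_5,v_8] − [v_2,v_8] + [v_2,v_5],
  ∂[v_5,v_7,v_8] = [v_7,v_8] − [v_5,v_8] + [v_5,v_7].
As a 22×12 matrix over Z this has rank 11, with invariant factors (1,1,1,1,1,1,1,1,1,1,1).

∂_3: C_3 → C_2 sends each 3-simplex σ to the alternating sum Σ_i (−1)^i (σ with its i-th vertex removed). For instance
  ∂[v_1,v_2,v_5,v_8] = [v_2,v_5,v_8] − [v_1,v_5,v_8] + [v_1,v_2,v_8] − [v_1,v_2,v_5].
This gives a 12×1 integer matrix of rank 1; reducing to Smith normal form yields diagonal entries (1).

Reading off H_k = ker ∂_k / im ∂_{k+1}:

  H_0: rank C_0 − rank ∂_1 = 10 − 9 = 1, and the invariant factors of ∂_1 are all 1, so H_0 = Z.
  H_1: rank ker ∂_1 − rank ∂_2 = (22 − 9) − 11 = 2, and the invariant factors of ∂_2 are all 1, so H_1 = Z^2.
  H_2: rank ker ∂_2 − rank ∂_3 = (12 − 11) − 1 = 0, and the invariant factors of ∂_3 are all 1, so H_2 = 0.
  H_3: rank ker ∂_3 − rank ∂_4 = (1 − 1) − 0 = 0, and there is no ∂_4, so H_3 = 0.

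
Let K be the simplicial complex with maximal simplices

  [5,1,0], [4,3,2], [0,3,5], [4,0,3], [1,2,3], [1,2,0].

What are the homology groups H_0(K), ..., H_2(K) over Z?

Fix the vertex order 0 < 1 < 2 < 3 < 4 < 5 and write every simplex with vertices in increasing order. Then dim K = 2 and the simplices of K are:

  0-simplices (6): [0], [1], [2], [3], [4], [5]
  1-simplices (12): [0,1], [0,2], [0,3], [0,4], [0,5], [1,2], [1,3], [1,5], [2,3], [2,4], [3,4], [3,5]
  2-simplices (6): [0,1,2], [0,1,5], [0,3,4], [0,3,5], [1,2,3], [2,3,4]

giving chain groups C_0 ≅ Z^6, C_1 ≅ Z^12, C_2 ≅ Z^6.

The boundary map ∂_1: C_1 → C_0 maps an edge to its endpoints' difference, ∂[p,q] = q − p.
The 6×12 boundary matrix has rank 5 and Smith normal form diag(1,1,1,1,1).

∂_2: C_2 → C_1 maps a triangle to the signed sum of its edges. For instance
  ∂[1,2,3] = [2,3] − [1,3] + [1,2],
  ∂[0,1,5] = [1,5] − [0,5] + [0,1].
The resulting 12×6 matrix has rank 6, and its Smith normal form has invariant factors (1,1,1,1,1,1).

Computing H_k = (kernel of ∂_k) / (image of ∂_{k+1}):

  H_0: rank C_0 − rank ∂_1 = 6 − 5 = 1, and the invariant factors of ∂_1 are all 1, so H_0 = Z.
  H_1: rank ker ∂_1 − rank ∂_2 = (12 − 5) − 6 = 1, and the invariant factors of ∂_2 are all 1, so H_1 = Z.
  H_2: rank ker ∂_2 − rank ∂_3 = (6 − 6) − 0 = 0, and there is no ∂_3, so H_2 = 0.

H_0 ≅ Z,  H_1 ≅ Z,  H_2 = 0.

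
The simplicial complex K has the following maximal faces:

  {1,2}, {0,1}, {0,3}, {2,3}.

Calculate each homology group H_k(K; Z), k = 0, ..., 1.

We work with the vertex ordering 0 < 1 < 2 < 3. The simplices of K, each written with vertices in increasing order, are:

  0-simplices (4): [0], [1], [2], [3]
  1-simplices (4): [0,1], [0,3], [1,2], [2,3]

so the chain groups are C_0 ≅ Z^4, C_1 ≅ Z^4.

∂_1: C_1 → C_0 maps an edge to its endpoints' difference, ∂[p,q] = q − p. For instance
  ∂[1,2] = [2] − [1].
As a 4×4 matrix over Z this has rank 3, with invariant factors (1,1,1).

Computing H_k = (kernel of ∂_k) / (image of ∂_{k+1}):

  H_0: rank C_0 − rank ∂_1 = 4 − 3 = 1, and the invariant factors of ∂_1 are all 1, so H_0 = Z.
  H_1: rank ker ∂_1 − rank ∂_2 = (4 − 3) − 0 = 1, and there is no ∂_2, so H_1 = Z.

As a check, the Euler characteristic is 4 − 4 = 0, which agrees with 1 − 1 = 0.

H_0 = Z,  H_1 = Z.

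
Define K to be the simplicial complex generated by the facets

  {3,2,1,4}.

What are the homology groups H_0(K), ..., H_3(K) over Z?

Order the vertices as 1 < 2 < 3 < 4. Listing each simplex with vertices in this order, K has dimension 3 with simplices:

  0-simplices (4): [1], [2], [3], [4]
  1-simplices (6): [1,2], [1,3], [1,4], [2,3], [2,4], [3,4]
  2-simplices (4): [1,2,3], [1,2,4], [1,3,4], [2,3,4]
  3-simplices (1): [1,2,3,4]

giving chain groups C_0 ≅ Z^4, C_1 ≅ Z^6, C_2 ≅ Z^4, C_3 ≅ Z^1.

∂_1: C_1 → C_0 maps an edge to its endpoints' difference, ∂[p,q] = q − p. For instance
  ∂[2,3] = [3] − [2].
The 4×6 boundary matrix has rank 3 and Smith normal form diag(1,1,1).

∂_2: C_2 → C_1 sends each 2-simplex [p,q,r] to [q,r] − [p,r] + [p,q]. For instance
  ∂[1,3,4] = [3,4] − [1,4] + [1,3],
  ∂[1,2,3] = [2,3] − [1,3] + [1,2].
The resulting 6×4 matrix has rank 3, and its Smith normal form has invariant factors (1,1,1).

Boundary ∂_3: C_3 → C_2 sends each 3-simplex σ to the alternating sum Σ_i (−1)^i (σ with its i-th vertex removed). For instance
  ∂[1,2,3,4] = [2,3,4] − [1,3,4] + [1,2,4] − [1,2,3].
This gives a 4×1 integer matrix of rank 1; reducing to Smith normal form yields diagonal entries (1).

Computing H_k = (kernel of ∂_k) / (image of ∂_{k+1}):

  H_0: rank C_0 − rank ∂_1 = 4 − 3 = 1, and the invariant factors of ∂_1 are all 1, so H_0 ≅ Z.
  H_1: rank ker ∂_1 − rank ∂_2 = (6 − 3) − 3 = 0, and the invariant factors of ∂_2 are all 1, so H_1 ≅ 0.
  H_2: rank ker ∂_2 − rank ∂_3 = (4 − 3) − 1 = 0, and the invariant factors of ∂_3 are all 1, so H_2 ≅ 0.
  H_3: rank ker ∂_3 − rank ∂_4 = (1 − 1) − 0 = 0, and there is no ∂_4, so H_3 ≅ 0.

(K is a triangulation of the 3-simplex.)

H_0 = Z,  H_1 = 0,  H_2 = 0,  H_3 = 0.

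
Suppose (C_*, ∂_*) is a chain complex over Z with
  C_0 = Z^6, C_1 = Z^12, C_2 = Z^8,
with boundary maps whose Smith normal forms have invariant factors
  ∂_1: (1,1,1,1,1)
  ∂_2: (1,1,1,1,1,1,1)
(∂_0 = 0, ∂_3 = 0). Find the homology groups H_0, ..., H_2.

H_0: b_0 = 6 − 0 − 5 = 1; torsion from ∂_1 factors > 1: none. So H_0 ≅ Z.
H_1: b_1 = 12 − 5 − 7 = 0; torsion from ∂_2 factors > 1: none. So H_1 ≅ 0.
H_2: b_2 = 8 − 7 − 0 = 1; torsion from ∂_3 factors > 1: none. So H_2 ≅ Z.

H_0 ≅ Z,  H_1 = 0,  H_2 ≅ Z.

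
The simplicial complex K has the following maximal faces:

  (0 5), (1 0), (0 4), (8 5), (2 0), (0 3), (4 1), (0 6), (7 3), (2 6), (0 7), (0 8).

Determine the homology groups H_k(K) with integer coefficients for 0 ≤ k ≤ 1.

H_0 = Z,  H_1 = Z^4.

Order the vertices as 0 < 1 < 2 < 3 < 4 < 5 < 6 < 7 < 8. Listing each simplex with vertices in this order, K has dimension 1 with simplices:

  0-simplices (9): [0], [1], [2], [3], [4], [5], [6], [7], [8]
  1-simplices (12): [0,1], [0,2], [0,3], [0,4], [0,5], [0,6], [0,7], [0,8], [1,4], [2,6], [3,7], [5,8]

so the chain groups are C_0 ≅ Z^9, C_1 ≅ Z^12.

The boundary map ∂_1: C_1 → C_0 sends each edge [p,q] (with p < q) to q − p. For instance
  ∂[0,4] = [4] − [0].
As a 9×12 matrix over Z this has rank 8, with invariant factors (1,1,1,1,1,1,1,1).

Computing H_k = (kernel of ∂_k) / (image of ∂_{k+1}):

  H_0: rank C_0 − rank ∂_1 = 9 − 8 = 1, and the invariant factors of ∂_1 are all 1, so H_0 ≅ Z.
  H_1: rank ker ∂_1 − rank ∂_2 = (12 − 8) − 0 = 4, and there is no ∂_2, so H_1 ≅ Z^4.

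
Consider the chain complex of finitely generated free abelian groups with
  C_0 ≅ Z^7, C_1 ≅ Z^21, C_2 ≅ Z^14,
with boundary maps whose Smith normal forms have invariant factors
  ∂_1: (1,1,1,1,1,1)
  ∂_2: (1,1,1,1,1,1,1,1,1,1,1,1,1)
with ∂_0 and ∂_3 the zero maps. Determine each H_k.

H_0: b_0 = 7 − 0 − 6 = 1; torsion from ∂_1 factors > 1: none. So H_0 ≅ Z.
H_1: b_1 = 21 − 6 − 13 = 2; torsion from ∂_2 factors > 1: none. So H_1 ≅ Z^2.
H_2: b_2 = 14 − 13 − 0 = 1; torsion from ∂_3 factors > 1: none. So H_2 ≅ Z.

H_0 ≅ Z,  H_1 ≅ Z^2,  H_2 ≅ Z.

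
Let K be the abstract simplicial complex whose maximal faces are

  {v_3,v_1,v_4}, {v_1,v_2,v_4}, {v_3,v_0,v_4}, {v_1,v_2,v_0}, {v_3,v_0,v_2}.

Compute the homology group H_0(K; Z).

Order the vertices as v_0 < v_1 < v_2 < v_3 < v_4. Listing each simplex with vertices in this order, K has dimension 2 with simplices:

  0-simplices (5): [v_0], [v_1], [v_2], [v_3], [v_4]
  1-simplices (10): [v_0,v_1], [v_0,v_2], [v_0,v_3], [v_0,v_4], [v_1,v_2], [v_1,v_3], [v_1,v_4], [v_2,v_3], [v_2,v_4], [v_3,v_4]
  2-simplices (5): [v_0,v_1,v_2], [v_0,v_2,v_3], [v_0,v_3,v_4], [v_1,v_2,v_4], [v_1,v_3,v_4]

Hence C_0 ≅ Z^5, C_1 ≅ Z^10, C_2 ≅ Z^5.

Boundary ∂_1: C_1 → C_0 is given by ∂[p,q] = [q] − [p].
As a 5×10 matrix over Z this has rank 4, with invariant factors (1,1,1,1).

Boundary ∂_2: C_2 → C_1 maps a triangle to the signed sum of its edges. For instance
  ∂[v_1,v_3,v_4] = [v_3,v_4] − [v_1,v_4] + [v_1,v_3],
  ∂[v_1,v_2,v_4] = [v_2,v_4] − [v_1,v_4] + [v_1,v_2].
The resulting 10×5 matrix has rank 5, and its Smith normal form has invariant factors (1,1,1,1,1).

Computing H_k = (kernel of ∂_k) / (image of ∂_{k+1}):

  H_0: rank C_0 − rank ∂_1 = 5 − 4 = 1, and the invariant factors of ∂_1 are all 1, so H_0 = Z.

H_0 ≅ Z.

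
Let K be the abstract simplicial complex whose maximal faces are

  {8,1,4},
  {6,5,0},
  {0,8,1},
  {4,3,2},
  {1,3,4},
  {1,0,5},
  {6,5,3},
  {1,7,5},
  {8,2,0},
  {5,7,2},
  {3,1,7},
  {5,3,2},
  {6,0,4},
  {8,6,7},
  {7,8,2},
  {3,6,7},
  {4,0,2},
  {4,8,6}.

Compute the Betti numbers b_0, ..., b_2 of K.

b_0 = 1, b_1 = 1, b_2 = 0.

Take the total order 0 < 1 < 2 < 3 < 4 < 5 < 6 < 7 < 8 on the vertex set. Then K (dimension 2) consists of the simplices:

  0-simplices (9): [0], [1], [2], [3], [4], [5], [6], [7], [8]
  1-simplices (27): (27 of them)
  2-simplices (18): [0,1,5], [0,1,8], [0,2,4], [0,2,8], [0,4,6], [0,5,6], [1,3,4], [1,3,7], [1,4,8], [1,5,7], [2,3,4], [2,3,5], [2,5,7], [2,7,8], [3,5,6], [3,6,7], [4,6,8], [6,7,8]

so the chain groups are C_0 ≅ Z^9, C_1 ≅ Z^27, C_2 ≅ Z^18.

∂_1: C_1 → C_0 maps an edge to its endpoints' difference, ∂[p,q] = q − p. For instance
  ∂[2,8] = [8] − [2].
As a 9×27 matrix over Z this has rank 8, with invariant factors (1,1,1,1,1,1,1,1).

∂_2: C_2 → C_1 maps a triangle to the signed sum of its edges. For instance
  ∂[1,5,7] = [5,7] − [1,7] + [1,5],
  ∂[0,1,8] = [1,8] − [0,8] + [0,1].
The resulting 27×18 matrix has rank 18, and its Smith normal form has invariant factors (1,1,1,1,1,1,1,1,1,1,1,1,1,1,1,1,1,2).

Reading off H_k = ker ∂_k / im ∂_{k+1}:

  H_0: rank C_0 − rank ∂_1 = 9 − 8 = 1, and the invariant factors of ∂_1 are all 1, so H_0 ≅ Z.
  H_1: rank ker ∂_1 − rank ∂_2 = (27 − 8) − 18 = 1, and ∂_2 has invariant factor 2 > 1, so H_1 ≅ Z ⊕ Z_2.
  H_2: rank ker ∂_2 − rank ∂_3 = (18 − 18) − 0 = 0, and there is no ∂_3, so H_2 ≅ 0.

(K is a triangulation of the Klein bottle.)

Hence the Betti numbers are b_0 = 1, b_1 = 1, b_2 = 0.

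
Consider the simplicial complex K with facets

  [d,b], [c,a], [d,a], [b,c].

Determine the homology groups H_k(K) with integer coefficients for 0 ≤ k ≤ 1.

H_0 = Z,  H_1 = Z.

Take the total order a < b < c < d on the vertex set. Then K (dimension 1) consists of the simplices:

  0-simplices (4): a, b, c, d
  1-simplices (4): ac, ad, bc, bd

Hence C_0 ≅ Z^4, C_1 ≅ Z^4.

Boundary ∂_1: C_1 → C_0 maps an edge to its endpoints' difference, ∂[p,q] = q − p.
The resulting 4×4 matrix has rank 3, and its Smith normal form has invariant factors (1,1,1).

Now H_k = ker ∂_k / im ∂_{k+1}, so:

  H_0: rank C_0 − rank ∂_1 = 4 − 3 = 1, and the invariant factors of ∂_1 are all 1, so H_0 ≅ Z.
  H_1: rank ker ∂_1 − rank ∂_2 = (4 − 3) − 0 = 1, and there is no ∂_2, so H_1 ≅ Z.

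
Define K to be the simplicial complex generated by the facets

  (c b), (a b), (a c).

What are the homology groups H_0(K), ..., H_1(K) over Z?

H_0 ≅ Z,  H_1 ≅ Z.

We work with the vertex ordering a < b < c. The simplices of K, each written with vertices in increasing order, are:

  0-simplices (3): a, b, c
  1-simplices (3): ab, ac, bc

giving chain groups C_0 ≅ Z^3, C_1 ≅ Z^3.

Boundary ∂_1: C_1 → C_0 is given by ∂[p,q] = [q] − [p].
As a 3×3 matrix over Z this has rank 2, with invariant factors (1,1).

From H_k ≅ ker(∂_k) / im(∂_{k+1}) we obtain:

  H_0: rank C_0 − rank ∂_1 = 3 − 2 = 1, and the invariant factors of ∂_1 are all 1, so H_0 ≅ Z.
  H_1: rank ker ∂_1 − rank ∂_2 = (3 − 2) − 0 = 1, and there is no ∂_2, so H_1 ≅ Z.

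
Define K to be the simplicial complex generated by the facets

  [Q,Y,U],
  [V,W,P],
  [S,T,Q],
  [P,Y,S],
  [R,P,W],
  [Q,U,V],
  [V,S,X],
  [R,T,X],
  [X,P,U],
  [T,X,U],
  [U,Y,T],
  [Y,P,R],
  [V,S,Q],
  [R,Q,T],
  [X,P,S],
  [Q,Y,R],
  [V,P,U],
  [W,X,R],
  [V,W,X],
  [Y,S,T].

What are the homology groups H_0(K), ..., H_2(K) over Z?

H_0 ≅ Z,  H_1 ≅ Z ⊕ Z/2,  H_2 = 0.

We work with the vertex ordering P < Q < R < S < T < U < V < W < X < Y. The simplices of K, each written with vertices in increasing order, are:

  0-simplices (10): P, Q, R, S, T, U, V, W, X, Y
  1-simplices (30): PR, PS, PU, PV, PW, PX, PY, QR, QS, QT, QU, QV, QY, RT, RW, RX, RY, ST, SV, SX, SY, TU, TX, TY, UV, UX, UY, VW, VX, WX
  2-simplices (20): PRW, PRY, PSX, PSY, PUV, PUX, PVW, QRT, QRY, QST, QSV, QUV, QUY, RTX, RWX, STY, SVX, TUX, TUY, VWX

so the chain groups are C_0 ≅ Z^10, C_1 ≅ Z^30, C_2 ≅ Z^20.

∂_1: C_1 → C_0 is given by ∂[p,q] = [q] − [p].
This gives a 10×30 integer matrix of rank 9; reducing to Smith normal form yields diagonal entries (1,1,1,1,1,1,1,1,1).

∂_2: C_2 → C_1 sends each 2-simplex [p,q,r] to [q,r] − [p,r] + [p,q]. For instance
  ∂QUV = UV − QV + QU,
  ∂PUV = UV − PV + PU.
This gives a 30×20 integer matrix of rank 20; reducing to Smith normal form yields diagonal entries (1,1,1,1,1,1,1,1,1,1,1,1,1,1,1,1,1,1,1,2).

Now H_k = ker ∂_k / im ∂_{k+1}, so:

  H_0: rank C_0 − rank ∂_1 = 10 − 9 = 1, and the invariant factors of ∂_1 are all 1, so H_0 = Z.
  H_1: rank ker ∂_1 − rank ∂_2 = (30 − 9) − 20 = 1, and ∂_2 has invariant factor 2 > 1, so H_1 = Z ⊕ Z/2.
  H_2: rank ker ∂_2 − rank ∂_3 = (20 − 20) − 0 = 0, and there is no ∂_3, so H_2 = 0.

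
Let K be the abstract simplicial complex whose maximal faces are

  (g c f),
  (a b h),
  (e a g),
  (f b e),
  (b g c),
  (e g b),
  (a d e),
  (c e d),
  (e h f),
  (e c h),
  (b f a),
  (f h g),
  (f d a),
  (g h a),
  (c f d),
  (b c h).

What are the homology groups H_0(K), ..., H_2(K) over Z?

K has 8 vertices, 24 edges, 16 triangles.
rank ∂_0 = 0, rank ∂_1 = 7 ⇒ b_0 = 8 − 0 − 7 = 1; all invariant factors of ∂_1 are 1 so no torsion. So H_0 ≅ Z.
rank ∂_1 = 7, rank ∂_2 = 15 ⇒ b_1 = 24 − 7 − 15 = 2; all invariant factors of ∂_2 are 1 so no torsion. So H_1 ≅ Z^2.
rank ∂_2 = 15, rank ∂_3 = 0 ⇒ b_2 = 16 − 15 − 0 = 1. So H_2 ≅ Z.

H_0 ≅ Z,  H_1 ≅ Z^2,  H_2 ≅ Z.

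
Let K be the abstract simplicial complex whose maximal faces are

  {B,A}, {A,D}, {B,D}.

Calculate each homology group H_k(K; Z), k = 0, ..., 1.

H_0 ≅ Z,  H_1 ≅ Z.

We work with the vertex ordering A < B < D. The simplices of K, each written with vertices in increasing order, are:

  0-simplices (3): A, B, D
  1-simplices (3): AB, AD, BD

so the chain groups are C_0 ≅ Z^3, C_1 ≅ Z^3.

The boundary map ∂_1: C_1 → C_0 is given by ∂[p,q] = [q] − [p].
As a 3×3 matrix over Z this has rank 2, with invariant factors (1,1).

From H_k ≅ ker(∂_k) / im(∂_{k+1}) we obtain:

  H_0: rank C_0 − rank ∂_1 = 3 − 2 = 1, and the invariant factors of ∂_1 are all 1, so H_0 = Z.
  H_1: rank ker ∂_1 − rank ∂_2 = (3 − 2) − 0 = 1, and there is no ∂_2, so H_1 = Z.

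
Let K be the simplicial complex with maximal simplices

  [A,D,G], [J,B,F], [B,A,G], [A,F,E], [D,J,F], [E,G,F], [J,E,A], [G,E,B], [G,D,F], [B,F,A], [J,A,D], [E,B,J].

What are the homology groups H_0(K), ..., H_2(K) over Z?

H_0 = Z,  H_1 = Z/2,  H_2 = 0.

Fix the vertex order A < B < D < E < F < G < J and write every simplex with vertices in increasing order. Then dim K = 2 and the simplices of K are:

  0-simplices (7): A, B, D, E, F, G, J
  1-simplices (18): AB, AD, AE, AF, AG, AJ, BE, BF, BG, BJ, DF, DG, DJ, EF, EG, EJ, FG, FJ
  2-simplices (12): ABF, ABG, ADG, ADJ, AEF, AEJ, BEG, BEJ, BFJ, DFG, DFJ, EFG

Hence C_0 ≅ Z^7, C_1 ≅ Z^18, C_2 ≅ Z^12.

∂_1: C_1 → C_0 maps an edge to its endpoints' difference, ∂[p,q] = q − p. For instance
  ∂BJ = J − B.
This gives a 7×18 integer matrix of rank 6; reducing to Smith normal form yields diagonal entries (1,1,1,1,1,1).

Boundary ∂_2: C_2 → C_1 maps a triangle to the signed sum of its edges. For instance
  ∂BEG = EG − BG + BE,
  ∂DFJ = FJ − DJ + DF.
As a 18×12 matrix over Z this has rank 12, with invariant factors (1,1,1,1,1,1,1,1,1,1,1,2).

Reading off H_k = ker ∂_k / im ∂_{k+1}:

  H_0: rank C_0 − rank ∂_1 = 7 − 6 = 1, and the invariant factors of ∂_1 are all 1, so H_0 = Z.
  H_1: rank ker ∂_1 − rank ∂_2 = (18 − 6) − 12 = 0, and ∂_2 has invariant factor 2 > 1, so H_1 = Z/2.
  H_2: rank ker ∂_2 − rank ∂_3 = (12 − 12) − 0 = 0, and there is no ∂_3, so H_2 = 0.

(K is a triangulation of the real projective plane RP^2.)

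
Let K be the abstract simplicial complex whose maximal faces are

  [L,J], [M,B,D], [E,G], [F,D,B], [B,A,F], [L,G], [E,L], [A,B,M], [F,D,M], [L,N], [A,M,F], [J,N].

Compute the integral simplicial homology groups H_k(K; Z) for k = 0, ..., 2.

H_0 ≅ Z^2,  H_1 ≅ Z^2,  H_2 ≅ Z.

Take the total order A < B < D < E < F < G < J < L < M < N on the vertex set. Then K (dimension 2) consists of the simplices:

  0-simplices (10): A, B, D, E, F, G, J, L, M, N
  1-simplices (15): AB, AF, AM, BD, BF, BM, DF, DM, EG, EL, FM, GL, JL, JN, LN
  2-simplices (6): ABF, ABM, AFM, BDF, BDM, DFM

so the chain groups are C_0 ≅ Z^10, C_1 ≅ Z^15, C_2 ≅ Z^6.

The boundary map ∂_1: C_1 → C_0 maps an edge to its endpoints' difference, ∂[p,q] = q − p. For instance
  ∂BM = M − B.
The resulting 10×15 matrix has rank 8, and its Smith normal form has invariant factors (1,1,1,1,1,1,1,1).

∂_2: C_2 → C_1 maps a triangle to the signed sum of its edges. For instance
  ∂BDM = DM − BM + BD,
  ∂DFM = FM − DM + DF.
This gives a 15×6 integer matrix of rank 5; reducing to Smith normal form yields diagonal entries (1,1,1,1,1).

From H_k ≅ ker(∂_k) / im(∂_{k+1}) we obtain:

  H_0: rank C_0 − rank ∂_1 = 10 − 8 = 2, and the invariant factors of ∂_1 are all 1, so H_0 ≅ Z^2.
  H_1: rank ker ∂_1 − rank ∂_2 = (15 − 8) − 5 = 2, and the invariant factors of ∂_2 are all 1, so H_1 ≅ Z^2.
  H_2: rank ker ∂_2 − rank ∂_3 = (6 − 5) − 0 = 1, and there is no ∂_3, so H_2 ≅ Z.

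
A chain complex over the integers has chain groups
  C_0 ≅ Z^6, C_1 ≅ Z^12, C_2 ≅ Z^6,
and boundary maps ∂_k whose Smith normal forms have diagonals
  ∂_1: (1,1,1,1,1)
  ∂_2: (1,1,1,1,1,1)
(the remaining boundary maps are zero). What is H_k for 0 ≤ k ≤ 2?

H_0: b_0 = 6 − 0 − 5 = 1; torsion from ∂_1 factors > 1: none. So H_0 ≅ Z.
H_1: b_1 = 12 − 5 − 6 = 1; torsion from ∂_2 factors > 1: none. So H_1 ≅ Z.
H_2: b_2 = 6 − 6 − 0 = 0; torsion from ∂_3 factors > 1: none. So H_2 ≅ 0.

H_0 ≅ Z,  H_1 ≅ Z,  H_2 = 0.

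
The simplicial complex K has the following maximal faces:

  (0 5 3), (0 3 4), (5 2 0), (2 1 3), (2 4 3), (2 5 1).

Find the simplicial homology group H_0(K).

K has 6 vertices, 12 edges, 6 triangles.
rank ∂_0 = 0, rank ∂_1 = 5 ⇒ b_0 = 6 − 0 − 5 = 1; all invariant factors of ∂_1 are 1 so no torsion. So H_0 ≅ Z.

H_0 = Z.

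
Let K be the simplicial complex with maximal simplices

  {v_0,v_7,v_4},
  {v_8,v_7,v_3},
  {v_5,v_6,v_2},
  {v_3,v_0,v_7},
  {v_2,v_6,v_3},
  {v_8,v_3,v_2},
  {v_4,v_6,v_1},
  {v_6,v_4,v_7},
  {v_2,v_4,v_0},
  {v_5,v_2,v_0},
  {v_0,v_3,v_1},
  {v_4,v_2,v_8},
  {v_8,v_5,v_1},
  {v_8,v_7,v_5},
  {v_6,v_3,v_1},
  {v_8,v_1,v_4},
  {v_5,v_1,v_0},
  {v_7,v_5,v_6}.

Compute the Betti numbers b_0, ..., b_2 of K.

Fix the vertex order v_0 < v_1 < v_2 < v_3 < v_4 < v_5 < v_6 < v_7 < v_8 and write every simplex with vertices in increasing order. Then dim K = 2 and the simplices of K are:

  0-simplices (9): [v_0], [v_1], [v_2], [v_3], [v_4], [v_5], [v_6], [v_7], [v_8]
  1-simplices (27): (27 of them)
  2-simplices (18): (18 of them)

so the chain groups are C_0 ≅ Z^9, C_1 ≅ Z^27, C_2 ≅ Z^18.

∂_1: C_1 → C_0 maps an edge to its endpoints' difference, ∂[p,q] = q − p. For instance
  ∂[v_2,v_5] = [v_5] − [v_2].
The 9×27 boundary matrix has rank 8 and Smith normal form diag(1,1,1,1,1,1,1,1).

The boundary map ∂_2: C_2 → C_1 sends each 2-simplex [p,q,r] to [q,r] − [p,r] + [p,q]. For instance
  ∂[v_2,v_3,v_8] = [v_3,v_8] − [v_2,v_8] + [v_2,v_3],
  ∂[v_1,v_3,v_6] = [v_3,v_6] − [v_1,v_6] + [v_1,v_3].
As a 27×18 matrix over Z this has rank 17, with invariant factors (1,1,1,1,1,1,1,1,1,1,1,1,1,1,1,1,1).

From H_k ≅ ker(∂_k) / im(∂_{k+1}) we obtain:

  H_0: rank C_0 − rank ∂_1 = 9 − 8 = 1, and the invariant factors of ∂_1 are all 1, so H_0 ≅ Z.
  H_1: rank ker ∂_1 − rank ∂_2 = (27 − 8) − 17 = 2, and the invariant factors of ∂_2 are all 1, so H_1 ≅ Z^2.
  H_2: rank ker ∂_2 − rank ∂_3 = (18 − 17) − 0 = 1, and there is no ∂_3, so H_2 ≅ Z.

As a check, the Euler characteristic is 9 − 27 + 18 = 0, which agrees with 1 − 2 + 1 = 0.

Hence the Betti numbers are b_0 = 1, b_1 = 2, b_2 = 1.

b_0 = 1, b_1 = 2, b_2 = 1.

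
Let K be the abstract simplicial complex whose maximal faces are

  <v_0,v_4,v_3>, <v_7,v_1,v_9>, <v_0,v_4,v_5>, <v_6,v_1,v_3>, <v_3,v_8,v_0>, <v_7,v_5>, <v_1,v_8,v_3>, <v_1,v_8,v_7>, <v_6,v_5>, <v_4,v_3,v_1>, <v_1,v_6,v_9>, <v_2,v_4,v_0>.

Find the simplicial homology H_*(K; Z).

K has 10 vertices, 21 edges, 10 triangles.
rank ∂_0 = 0, rank ∂_1 = 9 ⇒ b_0 = 10 − 0 − 9 = 1; all invariant factors of ∂_1 are 1 so no torsion. So H_0 ≅ Z.
rank ∂_1 = 9, rank ∂_2 = 10 ⇒ b_1 = 21 − 9 − 10 = 2; all invariant factors of ∂_2 are 1 so no torsion. So H_1 ≅ Z^2.
rank ∂_2 = 10, rank ∂_3 = 0 ⇒ b_2 = 10 − 10 − 0 = 0. So H_2 ≅ 0.

H_0 = Z,  H_1 = Z^2,  H_2 = 0.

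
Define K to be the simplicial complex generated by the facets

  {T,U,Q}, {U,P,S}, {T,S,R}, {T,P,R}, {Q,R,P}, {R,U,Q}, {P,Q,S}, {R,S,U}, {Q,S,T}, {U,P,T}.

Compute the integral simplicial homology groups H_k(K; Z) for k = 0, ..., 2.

Order the vertices as P < Q < R < S < T < U. Listing each simplex with vertices in this order, K has dimension 2 with simplices:

  0-simplices (6): P, Q, R, S, T, U
  1-simplices (15): PQ, PR, PS, PT, PU, QR, QS, QT, QU, RS, RT, RU, ST, SU, TU
  2-simplices (10): PQR, PQS, PRT, PSU, PTU, QRU, QST, QTU, RST, RSU

giving chain groups C_0 ≅ Z^6, C_1 ≅ Z^15, C_2 ≅ Z^10.

∂_1: C_1 → C_0 maps an edge to its endpoints' difference, ∂[p,q] = q − p.
The 6×15 boundary matrix has rank 5 and Smith normal form diag(1,1,1,1,1).

The boundary map ∂_2: C_2 → C_1 sends each 2-simplex [p,q,r] to [q,r] − [p,r] + [p,q]. For instance
  ∂RSU = SU − RU + RS,
  ∂PTU = TU − PU + PT.
The 15×10 boundary matrix has rank 10 and Smith normal form diag(1,1,1,1,1,1,1,1,1,2).

Reading off H_k = ker ∂_k / im ∂_{k+1}:

  H_0: rank C_0 − rank ∂_1 = 6 − 5 = 1, and the invariant factors of ∂_1 are all 1, so H_0 = Z.
  H_1: rank ker ∂_1 − rank ∂_2 = (15 − 5) − 10 = 0, and ∂_2 has invariant factor 2 > 1, so H_1 = Z/2.
  H_2: rank ker ∂_2 − rank ∂_3 = (10 − 10) − 0 = 0, and there is no ∂_3, so H_2 = 0.

As a check, the Euler characteristic is 6 − 15 + 10 = 1, which agrees with 1 − 0 + 0 = 1.

H_0 ≅ Z,  H_1 ≅ Z/2,  H_2 = 0.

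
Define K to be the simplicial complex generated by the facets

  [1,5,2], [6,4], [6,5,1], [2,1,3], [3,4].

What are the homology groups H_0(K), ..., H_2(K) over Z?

Take the total order 1 < 2 < 3 < 4 < 5 < 6 on the vertex set. Then K (dimension 2) consists of the simplices:

  0-simplices (6): [1], [2], [3], [4], [5], [6]
  1-simplices (9): [1,2], [1,3], [1,5], [1,6], [2,3], [2,5], [3,4], [4,6], [5,6]
  2-simplices (3): [1,2,3], [1,2,5], [1,5,6]

Hence C_0 ≅ Z^6, C_1 ≅ Z^9, C_2 ≅ Z^3.

Boundary ∂_1: C_1 → C_0 sends each edge [p,q] (with p < q) to q − p.
This gives a 6×9 integer matrix of rank 5; reducing to Smith normal form yields diagonal entries (1,1,1,1,1).

Boundary ∂_2: C_2 → C_1 sends each 2-simplex [p,q,r] to [q,r] − [p,r] + [p,q]. For instance
  ∂[1,2,3] = [2,3] − [1,3] + [1,2],
  ∂[1,5,6] = [5,6] − [1,6] + [1,5].
The 9×3 boundary matrix has rank 3 and Smith normal form diag(1,1,1).

Now H_k = ker ∂_k / im ∂_{k+1}, so:

  H_0: rank C_0 − rank ∂_1 = 6 − 5 = 1, and the invariant factors of ∂_1 are all 1, so H_0 ≅ Z.
  H_1: rank ker ∂_1 − rank ∂_2 = (9 − 5) − 3 = 1, and the invariant factors of ∂_2 are all 1, so H_1 ≅ Z.
  H_2: rank ker ∂_2 − rank ∂_3 = (3 − 3) − 0 = 0, and there is no ∂_3, so H_2 ≅ 0.

H_0 = Z,  H_1 = Z,  H_2 = 0.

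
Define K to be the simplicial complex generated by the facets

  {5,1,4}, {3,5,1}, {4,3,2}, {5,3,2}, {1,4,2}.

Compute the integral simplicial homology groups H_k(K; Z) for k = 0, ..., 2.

H_0 = Z,  H_1 = Z,  H_2 = 0.

Order the vertices as 1 < 2 < 3 < 4 < 5. Listing each simplex with vertices in this order, K has dimension 2 with simplices:

  0-simplices (5): [1], [2], [3], [4], [5]
  1-simplices (10): [1,2], [1,3], [1,4], [1,5], [2,3], [2,4], [2,5], [3,4], [3,5], [4,5]
  2-simplices (5): [1,2,4], [1,3,5], [1,4,5], [2,3,4], [2,3,5]

Hence C_0 ≅ Z^5, C_1 ≅ Z^10, C_2 ≅ Z^5.

Boundary ∂_1: C_1 → C_0 sends each edge [p,q] (with p < q) to q − p. For instance
  ∂[2,3] = [3] − [2].
As a 5×10 matrix over Z this has rank 4, with invariant factors (1,1,1,1).

Boundary ∂_2: C_2 → C_1 acts by ∂[p,q,r] = [q,r] − [p,r] + [p,q]. For instance
  ∂[1,3,5] = [3,5] − [1,5] + [1,3],
  ∂[2,3,4] = [3,4] − [2,4] + [2,3].
The resulting 10×5 matrix has rank 5, and its Smith normal form has invariant factors (1,1,1,1,1).

Now H_k = ker ∂_k / im ∂_{k+1}, so:

  H_0: rank C_0 − rank ∂_1 = 5 − 4 = 1, and the invariant factors of ∂_1 are all 1, so H_0 = Z.
  H_1: rank ker ∂_1 − rank ∂_2 = (10 − 4) − 5 = 1, and the invariant factors of ∂_2 are all 1, so H_1 = Z.
  H_2: rank ker ∂_2 − rank ∂_3 = (5 − 5) − 0 = 0, and there is no ∂_3, so H_2 = 0.

As a check, the Euler characteristic is 5 − 10 + 5 = 0, which agrees with 1 − 1 + 0 = 0.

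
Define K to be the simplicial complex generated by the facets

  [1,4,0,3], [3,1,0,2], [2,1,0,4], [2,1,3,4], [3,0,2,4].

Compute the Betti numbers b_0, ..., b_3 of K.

Order the vertices as 0 < 1 < 2 < 3 < 4. Listing each simplex with vertices in this order, K has dimension 3 with simplices:

  0-simplices (5): [0], [1], [2], [3], [4]
  1-simplices (10): [0,1], [0,2], [0,3], [0,4], [1,2], [1,3], [1,4], [2,3], [2,4], [3,4]
  2-simplices (10): [0,1,2], [0,1,3], [0,1,4], [0,2,3], [0,2,4], [0,3,4], [1,2,3], [1,2,4], [1,3,4], [2,3,4]
  3-simplices (5): [0,1,2,3], [0,1,2,4], [0,1,3,4], [0,2,3,4], [1,2,3,4]

giving chain groups C_0 ≅ Z^5, C_1 ≅ Z^10, C_2 ≅ Z^10, C_3 ≅ Z^5.

Boundary ∂_1: C_1 → C_0 maps an edge to its endpoints' difference, ∂[p,q] = q − p.
The 5×10 boundary matrix has rank 4 and Smith normal form diag(1,1,1,1).

∂_2: C_2 → C_1 maps a triangle to the signed sum of its edges. For instance
  ∂[1,2,3] = [2,3] − [1,3] + [1,2],
  ∂[0,3,4] = [3,4] − [0,4] + [0,3].
As a 10×10 matrix over Z this has rank 6, with invariant factors (1,1,1,1,1,1).

∂_3: C_3 → C_2 sends each 3-simplex σ to the alternating sum Σ_i (−1)^i (σ with its i-th vertex removed). For instance
  ∂[0,1,2,3] = [1,2,3] − [0,2,3] + [0,1,3] − [0,1,2],
  ∂[1,2,3,4] = [2,3,4] − [1,3,4] + [1,2,4] − [1,2,3].
As a 10×5 matrix over Z this has rank 4, with invariant factors (1,1,1,1).

From H_k ≅ ker(∂_k) / im(∂_{k+1}) we obtain:

  H_0: rank C_0 − rank ∂_1 = 5 − 4 = 1, and the invariant factors of ∂_1 are all 1, so H_0 = Z.
  H_1: rank ker ∂_1 − rank ∂_2 = (10 − 4) − 6 = 0, and the invariant factors of ∂_2 are all 1, so H_1 = 0.
  H_2: rank ker ∂_2 − rank ∂_3 = (10 − 6) − 4 = 0, and the invariant factors of ∂_3 are all 1, so H_2 = 0.
  H_3: rank ker ∂_3 − rank ∂_4 = (5 − 4) − 0 = 1, and there is no ∂_4, so H_3 = Z.

Hence the Betti numbers are b_0 = 1, b_1 = 0, b_2 = 0, b_3 = 1.

b_0 = 1, b_1 = 0, b_2 = 0, b_3 = 1.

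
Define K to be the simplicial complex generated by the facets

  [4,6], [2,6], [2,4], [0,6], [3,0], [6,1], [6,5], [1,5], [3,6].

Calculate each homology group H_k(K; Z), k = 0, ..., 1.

H_0 ≅ Z,  H_1 ≅ Z^3.

We work with the vertex ordering 0 < 1 < 2 < 3 < 4 < 5 < 6. The simplices of K, each written with vertices in increasing order, are:

  0-simplices (7): [0], [1], [2], [3], [4], [5], [6]
  1-simplices (9): [0,3], [0,6], [1,5], [1,6], [2,4], [2,6], [3,6], [4,6], [5,6]

so the chain groups are C_0 ≅ Z^7, C_1 ≅ Z^9.

∂_1: C_1 → C_0 is given by ∂[p,q] = [q] − [p]. For instance
  ∂[0,3] = [3] − [0].
The resulting 7×9 matrix has rank 6, and its Smith normal form has invariant factors (1,1,1,1,1,1).

Computing H_k = (kernel of ∂_k) / (image of ∂_{k+1}):

  H_0: rank C_0 − rank ∂_1 = 7 − 6 = 1, and the invariant factors of ∂_1 are all 1, so H_0 = Z.
  H_1: rank ker ∂_1 − rank ∂_2 = (9 − 6) − 0 = 3, and there is no ∂_2, so H_1 = Z^3.

(K is a triangulation of a wedge of 3 circles.)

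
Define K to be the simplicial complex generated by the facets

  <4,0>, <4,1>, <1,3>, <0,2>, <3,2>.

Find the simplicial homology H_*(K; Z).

K has 5 vertices, 5 edges.
rank ∂_0 = 0, rank ∂_1 = 4 ⇒ b_0 = 5 − 0 − 4 = 1; all invariant factors of ∂_1 are 1 so no torsion. So H_0 = Z.
rank ∂_1 = 4, rank ∂_2 = 0 ⇒ b_1 = 5 − 4 − 0 = 1. So H_1 = Z.

H_0 ≅ Z,  H_1 ≅ Z.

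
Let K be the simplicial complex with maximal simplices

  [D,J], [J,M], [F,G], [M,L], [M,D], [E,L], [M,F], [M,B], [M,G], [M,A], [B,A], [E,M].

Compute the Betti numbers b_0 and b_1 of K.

We work with the vertex ordering A < B < D < E < F < G < J < L < M. The simplices of K, each written with vertices in increasing order, are:

  0-simplices (9): A, B, D, E, F, G, J, L, M
  1-simplices (12): AB, AM, BM, DJ, DM, EL, EM, FG, FM, GM, JM, LM

Hence C_0 ≅ Z^9, C_1 ≅ Z^12.

∂_1: C_1 → C_0 sends each edge [p,q] (with p < q) to q − p.
The resulting 9×12 matrix has rank 8, and its Smith normal form has invariant factors (1,1,1,1,1,1,1,1).

Now H_k = ker ∂_k / im ∂_{k+1}, so:

  H_0: rank C_0 − rank ∂_1 = 9 − 8 = 1, and the invariant factors of ∂_1 are all 1, so H_0 = Z.
  H_1: rank ker ∂_1 − rank ∂_2 = (12 − 8) − 0 = 4, and there is no ∂_2, so H_1 = Z^4.

As a check, the Euler characteristic is 9 − 12 = -3, which agrees with 1 − 4 = -3.
(K is a triangulation of a wedge of 4 circles.)

Hence the Betti numbers are b_0 = 1, b_1 = 4.

b_0 = 1, b_1 = 4.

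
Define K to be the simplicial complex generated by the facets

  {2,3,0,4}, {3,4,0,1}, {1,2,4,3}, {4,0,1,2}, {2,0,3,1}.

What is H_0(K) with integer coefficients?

H_0 ≅ Z.

Order the vertices as 0 < 1 < 2 < 3 < 4. Listing each simplex with vertices in this order, K has dimension 3 with simplices:

  0-simplices (5): [0], [1], [2], [3], [4]
  1-simplices (10): [0,1], [0,2], [0,3], [0,4], [1,2], [1,3], [1,4], [2,3], [2,4], [3,4]
  2-simplices (10): [0,1,2], [0,1,3], [0,1,4], [0,2,3], [0,2,4], [0,3,4], [1,2,3], [1,2,4], [1,3,4], [2,3,4]
  3-simplices (5): [0,1,2,3], [0,1,2,4], [0,1,3,4], [0,2,3,4], [1,2,3,4]

so the chain groups are C_0 ≅ Z^5, C_1 ≅ Z^10, C_2 ≅ Z^10, C_3 ≅ Z^5.

Boundary ∂_1: C_1 → C_0 sends each edge [p,q] (with p < q) to q − p. For instance
  ∂[1,4] = [4] − [1].
This gives a 5×10 integer matrix of rank 4; reducing to Smith normal form yields diagonal entries (1,1,1,1).

The boundary map ∂_2: C_2 → C_1 sends each 2-simplex [p,q,r] to [q,r] − [p,r] + [p,q]. For instance
  ∂[0,2,4] = [2,4] − [0,4] + [0,2],
  ∂[0,2,3] = [2,3] − [0,3] + [0,2].
The 10×10 boundary matrix has rank 6 and Smith normal form diag(1,1,1,1,1,1).

∂_3: C_3 → C_2 sends each 3-simplex σ to the alternating sum Σ_i (−1)^i (σ with its i-th vertex removed). For instance
  ∂[0,1,2,3] = [1,2,3] − [0,2,3] + [0,1,3] − [0,1,2],
  ∂[1,2,3,4] = [2,3,4] − [1,3,4] + [1,2,4] − [1,2,3].
The resulting 10×5 matrix has rank 4, and its Smith normal form has invariant factors (1,1,1,1).

Now H_k = ker ∂_k / im ∂_{k+1}, so:

  H_0: rank C_0 − rank ∂_1 = 5 − 4 = 1, and the invariant factors of ∂_1 are all 1, so H_0 = Z.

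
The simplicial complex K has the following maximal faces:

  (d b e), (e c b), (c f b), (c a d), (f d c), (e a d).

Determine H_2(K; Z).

Order the vertices as a < b < c < d < e < f. Listing each simplex with vertices in this order, K has dimension 2 with simplices:

  0-simplices (6): a, b, c, d, e, f
  1-simplices (12): ac, ad, ae, bc, bd, be, bf, cd, ce, cf, de, df
  2-simplices (6): acd, ade, bce, bcf, bde, cdf

so the chain groups are C_0 ≅ Z^6, C_1 ≅ Z^12, C_2 ≅ Z^6.

Boundary ∂_1: C_1 → C_0 sends each edge [p,q] (with p < q) to q − p. For instance
  ∂df = f − d.
As a 6×12 matrix over Z this has rank 5, with invariant factors (1,1,1,1,1).

The boundary map ∂_2: C_2 → C_1 acts by ∂[p,q,r] = [q,r] − [p,r] + [p,q]. For instance
  ∂bcf = cf − bf + bc,
  ∂bce = ce − be + bc.
As a 12×6 matrix over Z this has rank 6, with invariant factors (1,1,1,1,1,1).

From H_k ≅ ker(∂_k) / im(∂_{k+1}) we obtain:

  H_2: rank ker ∂_2 − rank ∂_3 = (6 − 6) − 0 = 0, and there is no ∂_3, so H_2 = 0.

H_2 ≅ 0.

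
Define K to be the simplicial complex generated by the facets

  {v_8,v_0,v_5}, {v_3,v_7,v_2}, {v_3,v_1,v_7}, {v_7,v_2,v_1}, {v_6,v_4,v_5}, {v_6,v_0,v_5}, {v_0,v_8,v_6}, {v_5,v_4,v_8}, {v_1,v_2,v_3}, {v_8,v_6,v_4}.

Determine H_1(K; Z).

K has 9 vertices, 15 edges, 10 triangles.
rank ∂_1 = 7, rank ∂_2 = 8 ⇒ b_1 = 15 − 7 − 8 = 0; all invariant factors of ∂_2 are 1 so no torsion. So H_1 ≅ 0.

H_1 ≅ 0.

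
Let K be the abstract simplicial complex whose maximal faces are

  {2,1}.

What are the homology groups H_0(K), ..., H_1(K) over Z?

Order the vertices as 1 < 2. Listing each simplex with vertices in this order, K has dimension 1 with simplices:

  0-simplices (2): [1], [2]
  1-simplices (1): [1,2]

giving chain groups C_0 ≅ Z^2, C_1 ≅ Z^1.

Boundary ∂_1: C_1 → C_0 sends each edge [p,q] (with p < q) to q − p.
As a 2×1 matrix over Z this has rank 1, with invariant factors (1).

Now H_k = ker ∂_k / im ∂_{k+1}, so:

  H_0: rank C_0 − rank ∂_1 = 2 − 1 = 1, and the invariant factors of ∂_1 are all 1, so H_0 = Z.
  H_1: rank ker ∂_1 − rank ∂_2 = (1 − 1) − 0 = 0, and there is no ∂_2, so H_1 = 0.

As a check, the Euler characteristic is 2 − 1 = 1, which agrees with 1 − 0 = 1.

H_0 = Z,  H_1 = 0.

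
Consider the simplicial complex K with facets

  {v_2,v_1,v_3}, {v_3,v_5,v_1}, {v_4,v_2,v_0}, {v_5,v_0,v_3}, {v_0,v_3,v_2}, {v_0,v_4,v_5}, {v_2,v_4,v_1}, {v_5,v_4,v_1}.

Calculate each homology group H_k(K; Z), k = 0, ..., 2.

K has 6 vertices, 12 edges, 8 triangles.
rank ∂_0 = 0, rank ∂_1 = 5 ⇒ b_0 = 6 − 0 − 5 = 1; all invariant factors of ∂_1 are 1 so no torsion. So H_0 ≅ Z.
rank ∂_1 = 5, rank ∂_2 = 7 ⇒ b_1 = 12 − 5 − 7 = 0; all invariant factors of ∂_2 are 1 so no torsion. So H_1 ≅ 0.
rank ∂_2 = 7, rank ∂_3 = 0 ⇒ b_2 = 8 − 7 − 0 = 1. So H_2 ≅ Z.

H_0 ≅ Z,  H_1 = 0,  H_2 ≅ Z.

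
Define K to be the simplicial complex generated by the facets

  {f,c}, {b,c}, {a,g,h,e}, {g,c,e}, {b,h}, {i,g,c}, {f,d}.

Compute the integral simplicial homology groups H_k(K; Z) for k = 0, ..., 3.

Fix the vertex order a < b < c < d < e < f < g < h < i and write every simplex with vertices in increasing order. Then dim K = 3 and the simplices of K are:

  0-simplices (9): a, b, c, d, e, f, g, h, i
  1-simplices (14): ae, ag, ah, bc, bh, ce, cf, cg, ci, df, eg, eh, gh, gi
  2-simplices (6): aeg, aeh, agh, ceg, cgi, egh
  3-simplices (1): aegh

Hence C_0 ≅ Z^9, C_1 ≅ Z^14, C_2 ≅ Z^6, C_3 ≅ Z^1.

∂_1: C_1 → C_0 maps an edge to its endpoints' difference, ∂[p,q] = q − p.
The resulting 9×14 matrix has rank 8, and its Smith normal form has invariant factors (1,1,1,1,1,1,1,1).

The boundary map ∂_2: C_2 → C_1 sends each 2-simplex [p,q,r] to [q,r] − [p,r] + [p,q]. For instance
  ∂ceg = eg − cg + ce,
  ∂agh = gh − ah + ag.
The resulting 14×6 matrix has rank 5, and its Smith normal form has invariant factors (1,1,1,1,1).

Boundary ∂_3: C_3 → C_2 sends each 3-simplex σ to the alternating sum Σ_i (−1)^i (σ with its i-th vertex removed). For instance
  ∂aegh = egh − agh + aeh − aeg.
The 6×1 boundary matrix has rank 1 and Smith normal form diag(1).

Now H_k = ker ∂_k / im ∂_{k+1}, so:

  H_0: rank C_0 − rank ∂_1 = 9 − 8 = 1, and the invariant factors of ∂_1 are all 1, so H_0 ≅ Z.
  H_1: rank ker ∂_1 − rank ∂_2 = (14 − 8) − 5 = 1, and the invariant factors of ∂_2 are all 1, so H_1 ≅ Z.
  H_2: rank ker ∂_2 − rank ∂_3 = (6 − 5) − 1 = 0, and the invariant factors of ∂_3 are all 1, so H_2 ≅ 0.
  H_3: rank ker ∂_3 − rank ∂_4 = (1 − 1) − 0 = 0, and there is no ∂_4, so H_3 ≅ 0.

H_0 ≅ Z,  H_1 ≅ Z,  H_2 = 0,  H_3 = 0.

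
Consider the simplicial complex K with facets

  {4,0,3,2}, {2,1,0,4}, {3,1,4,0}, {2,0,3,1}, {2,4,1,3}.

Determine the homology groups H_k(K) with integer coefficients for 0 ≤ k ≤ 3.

H_0 = Z,  H_1 = 0,  H_2 = 0,  H_3 = Z.

Take the total order 0 < 1 < 2 < 3 < 4 on the vertex set. Then K (dimension 3) consists of the simplices:

  0-simplices (5): [0], [1], [2], [3], [4]
  1-simplices (10): [0,1], [0,2], [0,3], [0,4], [1,2], [1,3], [1,4], [2,3], [2,4], [3,4]
  2-simplices (10): [0,1,2], [0,1,3], [0,1,4], [0,2,3], [0,2,4], [0,3,4], [1,2,3], [1,2,4], [1,3,4], [2,3,4]
  3-simplices (5): [0,1,2,3], [0,1,2,4], [0,1,3,4], [0,2,3,4], [1,2,3,4]

so the chain groups are C_0 ≅ Z^5, C_1 ≅ Z^10, C_2 ≅ Z^10, C_3 ≅ Z^5.

Boundary ∂_1: C_1 → C_0 is given by ∂[p,q] = [q] − [p]. For instance
  ∂[0,1] = [1] − [0].
This gives a 5×10 integer matrix of rank 4; reducing to Smith normal form yields diagonal entries (1,1,1,1).

The boundary map ∂_2: C_2 → C_1 sends each 2-simplex [p,q,r] to [q,r] − [p,r] + [p,q]. For instance
  ∂[0,1,3] = [1,3] − [0,3] + [0,1],
  ∂[1,3,4] = [3,4] − [1,4] + [1,3].
The resulting 10×10 matrix has rank 6, and its Smith normal form has invariant factors (1,1,1,1,1,1).

The boundary map ∂_3: C_3 → C_2 sends each 3-simplex σ to the alternating sum Σ_i (−1)^i (σ with its i-th vertex removed). For instance
  ∂[0,1,2,4] = [1,2,4] − [0,2,4] + [0,1,4] − [0,1,2],
  ∂[0,1,2,3] = [1,2,3] − [0,2,3] + [0,1,3] − [0,1,2].
As a 10×5 matrix over Z this has rank 4, with invariant factors (1,1,1,1).

Computing H_k = (kernel of ∂_k) / (image of ∂_{k+1}):

  H_0: rank C_0 − rank ∂_1 = 5 − 4 = 1, and the invariant factors of ∂_1 are all 1, so H_0 = Z.
  H_1: rank ker ∂_1 − rank ∂_2 = (10 − 4) − 6 = 0, and the invariant factors of ∂_2 are all 1, so H_1 = 0.
  H_2: rank ker ∂_2 − rank ∂_3 = (10 − 6) − 4 = 0, and the invariant factors of ∂_3 are all 1, so H_2 = 0.
  H_3: rank ker ∂_3 − rank ∂_4 = (5 − 4) − 0 = 1, and there is no ∂_4, so H_3 = Z.

As a check, the Euler characteristic is 5 − 10 + 10 − 5 = 0, which agrees with 1 − 0 + 0 − 1 = 0.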